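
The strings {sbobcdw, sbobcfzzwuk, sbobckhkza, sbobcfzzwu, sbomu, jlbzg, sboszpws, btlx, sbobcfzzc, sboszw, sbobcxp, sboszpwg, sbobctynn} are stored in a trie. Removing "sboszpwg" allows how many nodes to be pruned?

1

Walk "sboszpwg" from the leaf back toward the root, removing each node that no remaining word uses.
The suffix "g" (1 node) is used only by "sboszpwg"; the node for "sboszpw" still has the child "s", so pruning stops there.
Nodes removed: 1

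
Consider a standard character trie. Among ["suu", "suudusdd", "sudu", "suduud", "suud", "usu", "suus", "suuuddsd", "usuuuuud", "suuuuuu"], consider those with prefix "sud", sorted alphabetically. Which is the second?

suduud

DFS of the "sud" subtree visits, in order: "sudu", "suduud"
The 2nd is suduud.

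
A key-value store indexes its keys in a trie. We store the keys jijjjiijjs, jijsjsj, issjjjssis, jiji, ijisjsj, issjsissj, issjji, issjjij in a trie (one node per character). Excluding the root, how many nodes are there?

38

Count nodes per top-level branch (shared prefixes stored once):
  'i'-branch (ijisjsj, issjji, issjjij, issjjjssis, issjsissj): 23 nodes
  'j'-branch (jiji, jijjjiijjs, jijsjsj): 15 nodes
Sum: 38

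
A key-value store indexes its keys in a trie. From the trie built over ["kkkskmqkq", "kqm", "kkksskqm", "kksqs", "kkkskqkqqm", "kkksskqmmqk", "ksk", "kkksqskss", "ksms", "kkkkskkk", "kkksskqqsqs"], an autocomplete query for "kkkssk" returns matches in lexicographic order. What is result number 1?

kkksskqm

Words with prefix "kkkssk", in lexicographic order: "kkksskqm", "kkksskqmmqk", "kkksskqqsqs"
The 1st is kkksskqm.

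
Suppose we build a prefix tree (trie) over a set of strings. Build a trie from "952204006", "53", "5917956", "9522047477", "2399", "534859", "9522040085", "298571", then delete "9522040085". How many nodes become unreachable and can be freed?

2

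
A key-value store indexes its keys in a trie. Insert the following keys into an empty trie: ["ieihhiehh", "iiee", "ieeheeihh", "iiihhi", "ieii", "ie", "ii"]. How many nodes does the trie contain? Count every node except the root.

Trie structure (* marks end of a word):
(root)
└─ i
   ├─ e *
   │  ├─ e
   │  │  └─ h
   │  │     └─ e
   │  │        └─ e
   │  │           └─ i
   │  │              └─ h
   │  │                 └─ h *
   │  └─ i
   │     ├─ h
   │     │  └─ h
   │     │     └─ i
   │     │        └─ e
   │     │           └─ h
   │     │              └─ h *
   │     └─ i *
   └─ i *
      ├─ e
      │  └─ e *
      └─ i
         └─ h
            └─ h
               └─ i *
Counting every labelled node above: 24.

24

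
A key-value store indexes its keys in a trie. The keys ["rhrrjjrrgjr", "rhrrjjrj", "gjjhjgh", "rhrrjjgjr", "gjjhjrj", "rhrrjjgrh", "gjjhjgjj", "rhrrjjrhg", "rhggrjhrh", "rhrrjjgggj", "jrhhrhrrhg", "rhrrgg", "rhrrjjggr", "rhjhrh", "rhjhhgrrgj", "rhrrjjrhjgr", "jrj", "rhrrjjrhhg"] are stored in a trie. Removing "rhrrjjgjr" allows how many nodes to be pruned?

2

After clearing the end-marker at "rhrrjjgjr", prune upward until reaching a node still needed by another word.
The suffix "jr" (2 nodes) is used only by "rhrrjjgjr"; the node for "rhrrjjg" still has the child "r", so pruning stops there.
Nodes removed: 2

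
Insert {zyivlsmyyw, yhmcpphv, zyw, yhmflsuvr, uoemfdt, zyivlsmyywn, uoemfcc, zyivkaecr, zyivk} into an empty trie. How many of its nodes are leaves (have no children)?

7

Leaves are exactly the stored words that no other stored word extends.
Those words: "uoemfcc", "uoemfdt", "yhmcpphv", "yhmflsuvr", "zyivkaecr", "zyivlsmyywn", "zyw"
Leaf count: 7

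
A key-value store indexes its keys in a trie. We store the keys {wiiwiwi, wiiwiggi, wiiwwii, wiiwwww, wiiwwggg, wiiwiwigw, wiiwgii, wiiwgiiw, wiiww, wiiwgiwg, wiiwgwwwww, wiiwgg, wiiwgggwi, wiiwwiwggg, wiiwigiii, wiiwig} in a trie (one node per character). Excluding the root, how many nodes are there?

42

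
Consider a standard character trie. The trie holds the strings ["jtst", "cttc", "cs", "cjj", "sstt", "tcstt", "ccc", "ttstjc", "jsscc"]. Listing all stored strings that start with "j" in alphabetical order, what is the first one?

Words with prefix "j", in lexicographic order: "jsscc", "jtst"
The 1st is jsscc.

jsscc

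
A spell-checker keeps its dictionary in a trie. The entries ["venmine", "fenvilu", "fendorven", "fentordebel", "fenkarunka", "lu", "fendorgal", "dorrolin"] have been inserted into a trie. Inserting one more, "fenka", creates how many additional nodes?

Every character of "fenka" already lies on an existing path (it is a prefix of some stored word).
No new nodes are needed: 0.

0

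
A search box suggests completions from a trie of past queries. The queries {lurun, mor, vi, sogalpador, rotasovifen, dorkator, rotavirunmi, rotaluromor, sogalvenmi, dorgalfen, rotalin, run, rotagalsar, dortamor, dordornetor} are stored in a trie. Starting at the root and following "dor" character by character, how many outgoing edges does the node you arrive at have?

Walk "dor" from the root, arriving at one node.
Characters that immediately follow "dor" among the stored strings: {d, g, k, t}.
That node has 4 child edges.

4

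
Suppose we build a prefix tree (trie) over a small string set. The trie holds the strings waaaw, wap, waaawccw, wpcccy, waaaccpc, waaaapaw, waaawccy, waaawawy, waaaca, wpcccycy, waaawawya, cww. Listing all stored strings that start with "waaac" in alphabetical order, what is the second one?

Words with prefix "waaac", in lexicographic order: "waaaca", "waaaccpc"
Position 2: waaaccpc

waaaccpc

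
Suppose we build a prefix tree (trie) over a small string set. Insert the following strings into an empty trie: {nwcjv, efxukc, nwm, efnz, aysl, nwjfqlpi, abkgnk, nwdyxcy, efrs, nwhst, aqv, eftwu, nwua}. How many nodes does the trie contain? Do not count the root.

For each word, the new-node count is its length minus the longest prefix already in the trie:
  "nwcjv" → 5 new (n, w, c, j, v)
  "efxukc" → 6 new (e, f, x, u, k, c)
  "nwm" → prefix "nw" already present; 1 new (m)
  "efnz" → prefix "ef" already present; 2 new (n, z)
  "aysl" → 4 new (a, y, s, l)
  "nwjfqlpi" → prefix "nw" already present; 6 new (j, f, q, l, p, i)
  "abkgnk" → prefix "a" already present; 5 new (b, k, g, n, k)
  "nwdyxcy" → prefix "nw" already present; 5 new (d, y, x, c, y)
  "efrs" → prefix "ef" already present; 2 new (r, s)
  "nwhst" → prefix "nw" already present; 3 new (h, s, t)
  "aqv" → prefix "a" already present; 2 new (q, v)
  "eftwu" → prefix "ef" already present; 3 new (t, w, u)
  "nwua" → prefix "nw" already present; 2 new (u, a)
Total nodes = 5 + 6 + 1 + 2 + 4 + 6 + 5 + 5 + 2 + 3 + 2 + 3 + 2 = 46

46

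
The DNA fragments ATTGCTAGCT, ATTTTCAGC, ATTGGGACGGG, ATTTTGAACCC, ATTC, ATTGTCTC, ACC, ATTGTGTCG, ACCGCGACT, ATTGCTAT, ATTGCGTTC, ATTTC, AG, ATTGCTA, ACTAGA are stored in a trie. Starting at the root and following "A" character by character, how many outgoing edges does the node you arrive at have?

Walk "A" from the root, arriving at one node.
Characters that immediately follow "A" among the stored strings: {C, G, T}.
That node has 3 child edges.

3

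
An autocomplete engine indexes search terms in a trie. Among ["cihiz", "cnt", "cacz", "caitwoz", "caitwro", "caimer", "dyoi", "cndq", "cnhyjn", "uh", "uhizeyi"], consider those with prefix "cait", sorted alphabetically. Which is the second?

caitwro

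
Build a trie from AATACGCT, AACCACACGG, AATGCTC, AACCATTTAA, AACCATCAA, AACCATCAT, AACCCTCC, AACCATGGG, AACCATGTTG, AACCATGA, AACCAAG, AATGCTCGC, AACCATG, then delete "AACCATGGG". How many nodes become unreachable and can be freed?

2

A node on "AACCATGGG"'s path can go only if nothing else ends at it or branches off below it.
The suffix "GG" (2 nodes) is used only by "AACCATGGG"; the node for "AACCATG" still has the child "T", so pruning stops there.
Nodes removed: 2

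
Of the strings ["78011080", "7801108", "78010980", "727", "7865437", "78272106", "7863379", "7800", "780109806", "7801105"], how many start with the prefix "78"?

9

Walk to "78"; the words in its subtree are exactly those with that prefix.
Words under "78": 7800, 78010980, 780109806, 7801105, 7801108, 78011080, 78272106, 7863379, 7865437
Count: 9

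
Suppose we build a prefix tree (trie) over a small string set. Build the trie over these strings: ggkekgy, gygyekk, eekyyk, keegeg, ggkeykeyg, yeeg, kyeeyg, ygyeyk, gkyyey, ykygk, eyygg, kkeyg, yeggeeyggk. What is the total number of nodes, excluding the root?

69

Count nodes per top-level branch (shared prefixes stored once):
  'e'-branch (eekyyk, eyygg): 10 nodes
  'g'-branch (ggkekgy, ggkeykeyg, gkyyey, gygyekk): 23 nodes
  'k'-branch (keegeg, kkeyg, kyeeyg): 15 nodes
  'y'-branch (yeeg, yeggeeyggk, ygyeyk, ykygk): 21 nodes
Sum: 69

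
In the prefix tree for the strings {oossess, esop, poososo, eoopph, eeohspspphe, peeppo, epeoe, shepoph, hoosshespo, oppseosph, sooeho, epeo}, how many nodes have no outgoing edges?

Leaves are exactly the stored words that no other stored word extends.
Those words: "eeohspspphe", "eoopph", "epeoe", "esop", "hoosshespo", "oossess", "oppseosph", "peeppo", "poososo", "shepoph", "sooeho"
Leaf count: 11

11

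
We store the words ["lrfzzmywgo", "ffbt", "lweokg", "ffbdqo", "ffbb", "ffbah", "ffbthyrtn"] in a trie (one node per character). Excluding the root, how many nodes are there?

30

For each word, the new-node count is its length minus the longest prefix already in the trie:
  "lrfzzmywgo" → 10 new (l, r, f, z, z, m, y, w, g, o)
  "ffbt" → 4 new (f, f, b, t)
  "lweokg" → prefix "l" already present; 5 new (w, e, o, k, g)
  "ffbdqo" → prefix "ffb" already present; 3 new (d, q, o)
  "ffbb" → prefix "ffb" already present; 1 new (b)
  "ffbah" → prefix "ffb" already present; 2 new (a, h)
  "ffbthyrtn" → prefix "ffbt" already present; 5 new (h, y, r, t, n)
Total nodes = 10 + 4 + 5 + 3 + 1 + 2 + 5 = 30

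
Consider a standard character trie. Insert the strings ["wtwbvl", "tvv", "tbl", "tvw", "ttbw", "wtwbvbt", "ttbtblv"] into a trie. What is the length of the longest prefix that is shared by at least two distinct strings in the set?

Equivalently: take the maximum, over all pairs, of their longest common prefix length.
e.g. "wtwbvbt" and "wtwbvl" share the prefix "wtwbv" of length 5; no pair shares a longer one.
Longest shared-prefix length: 5

5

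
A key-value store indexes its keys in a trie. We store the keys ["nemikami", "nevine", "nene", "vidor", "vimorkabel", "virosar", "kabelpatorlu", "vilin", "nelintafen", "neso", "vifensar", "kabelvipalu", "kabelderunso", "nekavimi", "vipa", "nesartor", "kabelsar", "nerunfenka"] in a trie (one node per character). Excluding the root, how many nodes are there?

100

For each word, the new-node count is its length minus the longest prefix already in the trie:
  "nemikami" → 8 new (n, e, m, i, k, a, m, i)
  "nevine" → prefix "ne" already present; 4 new (v, i, n, e)
  "nene" → prefix "ne" already present; 2 new (n, e)
  "vidor" → 5 new (v, i, d, o, r)
  "vimorkabel" → prefix "vi" already present; 8 new (m, o, r, k, a, b, e, l)
  "virosar" → prefix "vi" already present; 5 new (r, o, s, a, r)
  "kabelpatorlu" → 12 new (k, a, b, e, l, p, a, t, o, r, l, u)
  "vilin" → prefix "vi" already present; 3 new (l, i, n)
  "nelintafen" → prefix "ne" already present; 8 new (l, i, n, t, a, f, e, n)
  "neso" → prefix "ne" already present; 2 new (s, o)
  "vifensar" → prefix "vi" already present; 6 new (f, e, n, s, a, r)
  "kabelvipalu" → prefix "kabel" already present; 6 new (v, i, p, a, l, u)
  "kabelderunso" → prefix "kabel" already present; 7 new (d, e, r, u, n, s, o)
  "nekavimi" → prefix "ne" already present; 6 new (k, a, v, i, m, i)
  "vipa" → prefix "vi" already present; 2 new (p, a)
  "nesartor" → prefix "nes" already present; 5 new (a, r, t, o, r)
  "kabelsar" → prefix "kabel" already present; 3 new (s, a, r)
  "nerunfenka" → prefix "ne" already present; 8 new (r, u, n, f, e, n, k, a)
Total nodes = 8 + 4 + 2 + 5 + 8 + 5 + 12 + 3 + 8 + 2 + 6 + 6 + 7 + 6 + 2 + 5 + 3 + 8 = 100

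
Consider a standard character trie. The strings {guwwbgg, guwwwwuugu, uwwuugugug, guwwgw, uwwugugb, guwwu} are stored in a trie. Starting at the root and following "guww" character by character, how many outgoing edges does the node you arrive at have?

4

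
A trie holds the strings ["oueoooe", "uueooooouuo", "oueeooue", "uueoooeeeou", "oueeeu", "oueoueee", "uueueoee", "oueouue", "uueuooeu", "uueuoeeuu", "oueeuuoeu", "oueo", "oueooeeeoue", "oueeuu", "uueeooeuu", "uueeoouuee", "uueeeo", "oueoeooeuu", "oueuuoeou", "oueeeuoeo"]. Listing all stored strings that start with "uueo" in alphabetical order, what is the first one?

uueoooeeeou

Words with prefix "uueo", in lexicographic order: "uueoooeeeou", "uueooooouuo"
The 1st is uueoooeeeou.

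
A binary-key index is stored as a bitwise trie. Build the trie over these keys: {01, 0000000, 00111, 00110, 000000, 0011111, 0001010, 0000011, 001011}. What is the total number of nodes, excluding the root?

23

Count nodes per top-level branch (shared prefixes stored once):
  '0'-branch (000000, 0000000, 0000011, 0001010, 001011, 00110, 00111, 0011111, 01): 23 nodes
Sum: 23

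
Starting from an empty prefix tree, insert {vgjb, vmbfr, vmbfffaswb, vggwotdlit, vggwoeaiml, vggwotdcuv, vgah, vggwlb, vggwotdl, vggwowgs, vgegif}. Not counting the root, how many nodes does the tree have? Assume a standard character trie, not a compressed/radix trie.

41

For each word, the new-node count is its length minus the longest prefix already in the trie:
  "vgjb" → 4 new (v, g, j, b)
  "vmbfr" → prefix "v" already present; 4 new (m, b, f, r)
  "vmbfffaswb" → prefix "vmbf" already present; 6 new (f, f, a, s, w, b)
  "vggwotdlit" → prefix "vg" already present; 8 new (g, w, o, t, d, l, i, t)
  "vggwoeaiml" → prefix "vggwo" already present; 5 new (e, a, i, m, l)
  "vggwotdcuv" → prefix "vggwotd" already present; 3 new (c, u, v)
  "vgah" → prefix "vg" already present; 2 new (a, h)
  "vggwlb" → prefix "vggw" already present; 2 new (l, b)
  "vggwotdl" → prefix "vggwotdl" already present; 0 new (none)
  "vggwowgs" → prefix "vggwo" already present; 3 new (w, g, s)
  "vgegif" → prefix "vg" already present; 4 new (e, g, i, f)
Total nodes = 4 + 4 + 6 + 8 + 5 + 3 + 2 + 2 + 0 + 3 + 4 = 41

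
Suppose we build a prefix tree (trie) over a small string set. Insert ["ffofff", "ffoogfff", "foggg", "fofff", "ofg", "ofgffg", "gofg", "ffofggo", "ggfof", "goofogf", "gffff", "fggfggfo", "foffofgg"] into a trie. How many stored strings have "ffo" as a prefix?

3

Traverse to the node for "ffo", then collect every word in that subtree.
Words under "ffo": ffofff, ffofggo, ffoogfff
Count: 3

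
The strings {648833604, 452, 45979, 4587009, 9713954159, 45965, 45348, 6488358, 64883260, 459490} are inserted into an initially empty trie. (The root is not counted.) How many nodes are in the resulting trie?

43

Insert word by word; a character creates a node only if that edge doesn't already exist:
  "648833604" → 9 new (6, 4, 8, 8, 3, 3, 6, 0, 4)
  "452" → 3 new (4, 5, 2)
  "45979" → prefix "45" already present; 3 new (9, 7, 9)
  "4587009" → prefix "45" already present; 5 new (8, 7, 0, 0, 9)
  "9713954159" → 10 new (9, 7, 1, 3, 9, 5, 4, 1, 5, 9)
  "45965" → prefix "459" already present; 2 new (6, 5)
  "45348" → prefix "45" already present; 3 new (3, 4, 8)
  "6488358" → prefix "64883" already present; 2 new (5, 8)
  "64883260" → prefix "64883" already present; 3 new (2, 6, 0)
  "459490" → prefix "459" already present; 3 new (4, 9, 0)
Total nodes = 9 + 3 + 3 + 5 + 10 + 2 + 3 + 2 + 3 + 3 = 43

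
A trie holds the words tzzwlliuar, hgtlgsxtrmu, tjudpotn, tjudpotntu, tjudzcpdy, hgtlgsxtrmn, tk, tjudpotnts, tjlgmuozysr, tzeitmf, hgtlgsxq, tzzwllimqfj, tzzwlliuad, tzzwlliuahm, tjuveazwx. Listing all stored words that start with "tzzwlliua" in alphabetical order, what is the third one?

tzzwlliuar

Words with prefix "tzzwlliua", in lexicographic order: "tzzwlliuad", "tzzwlliuahm", "tzzwlliuar"
Position 3: tzzwlliuar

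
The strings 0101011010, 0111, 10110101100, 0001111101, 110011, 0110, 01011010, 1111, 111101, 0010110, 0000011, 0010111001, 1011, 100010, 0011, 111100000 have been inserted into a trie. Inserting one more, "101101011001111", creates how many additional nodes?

"10110101100" is already a path in the trie; the remaining "1111" must be added.
Each of the 4 remaining characters creates one node.

4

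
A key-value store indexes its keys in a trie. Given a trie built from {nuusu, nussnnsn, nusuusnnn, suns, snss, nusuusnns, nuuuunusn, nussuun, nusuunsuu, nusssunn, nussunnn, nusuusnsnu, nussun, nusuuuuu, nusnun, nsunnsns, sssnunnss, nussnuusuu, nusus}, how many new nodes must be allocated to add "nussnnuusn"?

Walking "nussnnuusn" from the root, the first 6 characters ("nussnn") follow existing edges; "u" is the first miss.
New nodes needed: |"nussnnuusn"| − 6 = 10 − 6 = 4.

4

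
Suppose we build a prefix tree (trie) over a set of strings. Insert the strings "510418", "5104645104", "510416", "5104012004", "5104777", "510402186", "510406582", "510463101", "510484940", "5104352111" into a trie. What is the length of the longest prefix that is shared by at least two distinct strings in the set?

Equivalently: take the maximum, over all pairs, of their longest common prefix length.
e.g. "5104012004" and "510402186" share the prefix "51040" of length 5; no pair shares a longer one.
Longest shared-prefix length: 5

5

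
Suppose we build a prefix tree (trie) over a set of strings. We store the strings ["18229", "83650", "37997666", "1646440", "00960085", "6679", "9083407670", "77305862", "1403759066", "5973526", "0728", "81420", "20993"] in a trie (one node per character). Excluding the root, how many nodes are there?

82

Count nodes per top-level branch (shared prefixes stored once):
  '0'-branch (00960085, 0728): 11 nodes
  '1'-branch (1403759066, 1646440, 18229): 20 nodes
  '2'-branch (20993): 5 nodes
  '3'-branch (37997666): 8 nodes
  '5'-branch (5973526): 7 nodes
  '6'-branch (6679): 4 nodes
  '7'-branch (77305862): 8 nodes
  '8'-branch (81420, 83650): 9 nodes
  '9'-branch (9083407670): 10 nodes
Sum: 82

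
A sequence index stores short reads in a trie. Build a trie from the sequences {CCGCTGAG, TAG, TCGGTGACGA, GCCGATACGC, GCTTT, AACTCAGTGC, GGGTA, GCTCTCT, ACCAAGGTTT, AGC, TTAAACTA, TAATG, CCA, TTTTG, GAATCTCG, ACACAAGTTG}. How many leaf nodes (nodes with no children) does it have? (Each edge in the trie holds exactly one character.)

16

Leaves are exactly the stored words that no other stored word extends.
Those words: "AACTCAGTGC", "ACACAAGTTG", "ACCAAGGTTT", "AGC", "CCA", "CCGCTGAG", "GAATCTCG", "GCCGATACGC", "GCTCTCT", "GCTTT", "GGGTA", "TAATG", "TAG", "TCGGTGACGA", "TTAAACTA", "TTTTG"
Leaf count: 16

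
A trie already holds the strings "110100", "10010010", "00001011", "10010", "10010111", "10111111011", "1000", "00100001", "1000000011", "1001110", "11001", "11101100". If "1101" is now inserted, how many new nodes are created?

"1101" is already a full path in the trie; only an end-marker is added.
No new nodes are needed: 0.

0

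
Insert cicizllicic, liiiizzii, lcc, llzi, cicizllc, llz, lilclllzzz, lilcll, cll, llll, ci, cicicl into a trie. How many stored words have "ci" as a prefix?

Traverse to the node for "ci", then collect every word in that subtree.
Matches: "ci", "cicicl", "cicizllc", "cicizllicic"
Count: 4

4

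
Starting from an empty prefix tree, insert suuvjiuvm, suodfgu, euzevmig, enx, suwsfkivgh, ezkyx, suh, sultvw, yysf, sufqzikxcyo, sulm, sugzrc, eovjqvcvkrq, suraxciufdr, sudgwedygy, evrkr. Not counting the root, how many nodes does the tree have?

90

Trace insertions, counting only characters that open a new branch:
  "suuvjiuvm" → 9 new (s, u, u, v, j, i, u, v, m)
  "suodfgu" → prefix "su" already present; 5 new (o, d, f, g, u)
  "euzevmig" → 8 new (e, u, z, e, v, m, i, g)
  "enx" → prefix "e" already present; 2 new (n, x)
  "suwsfkivgh" → prefix "su" already present; 8 new (w, s, f, k, i, v, g, h)
  "ezkyx" → prefix "e" already present; 4 new (z, k, y, x)
  "suh" → prefix "su" already present; 1 new (h)
  "sultvw" → prefix "su" already present; 4 new (l, t, v, w)
  "yysf" → 4 new (y, y, s, f)
  "sufqzikxcyo" → prefix "su" already present; 9 new (f, q, z, i, k, x, c, y, o)
  "sulm" → prefix "sul" already present; 1 new (m)
  "sugzrc" → prefix "su" already present; 4 new (g, z, r, c)
  "eovjqvcvkrq" → prefix "e" already present; 10 new (o, v, j, q, v, c, v, k, r, q)
  "suraxciufdr" → prefix "su" already present; 9 new (r, a, x, c, i, u, f, d, r)
  "sudgwedygy" → prefix "su" already present; 8 new (d, g, w, e, d, y, g, y)
  "evrkr" → prefix "e" already present; 4 new (v, r, k, r)
Total nodes = 9 + 5 + 8 + 2 + 8 + 4 + 1 + 4 + 4 + 9 + 1 + 4 + 10 + 9 + 8 + 4 = 90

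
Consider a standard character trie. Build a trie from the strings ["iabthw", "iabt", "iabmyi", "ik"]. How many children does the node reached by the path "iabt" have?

1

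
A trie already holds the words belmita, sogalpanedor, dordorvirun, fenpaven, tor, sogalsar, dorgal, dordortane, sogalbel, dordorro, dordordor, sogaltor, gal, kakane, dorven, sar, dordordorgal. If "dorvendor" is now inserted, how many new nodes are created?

The longest prefix of "dorvendor" already in the trie is "dorven" (length 6).
Each of the 3 remaining characters creates one node.

3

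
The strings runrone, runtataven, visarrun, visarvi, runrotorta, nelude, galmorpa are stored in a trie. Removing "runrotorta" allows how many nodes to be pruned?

5

A node on "runrotorta"'s path can go only if nothing else ends at it or branches off below it.
The suffix "torta" (5 nodes) is used only by "runrotorta"; the node for "runro" still has the child "n", so pruning stops there.
Nodes removed: 5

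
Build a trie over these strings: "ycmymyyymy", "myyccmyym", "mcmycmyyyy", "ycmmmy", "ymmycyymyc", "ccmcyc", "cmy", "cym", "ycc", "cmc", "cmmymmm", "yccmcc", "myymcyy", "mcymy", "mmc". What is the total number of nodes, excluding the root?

Insert word by word; a character creates a node only if that edge doesn't already exist:
  "ycmymyyymy" → 10 new (y, c, m, y, m, y, y, y, m, y)
  "myyccmyym" → 9 new (m, y, y, c, c, m, y, y, m)
  "mcmycmyyyy" → prefix "m" already present; 9 new (c, m, y, c, m, y, y, y, y)
  "ycmmmy" → prefix "ycm" already present; 3 new (m, m, y)
  "ymmycyymyc" → prefix "y" already present; 9 new (m, m, y, c, y, y, m, y, c)
  "ccmcyc" → 6 new (c, c, m, c, y, c)
  "cmy" → prefix "c" already present; 2 new (m, y)
  "cym" → prefix "c" already present; 2 new (y, m)
  "ycc" → prefix "yc" already present; 1 new (c)
  "cmc" → prefix "cm" already present; 1 new (c)
  "cmmymmm" → prefix "cm" already present; 5 new (m, y, m, m, m)
  "yccmcc" → prefix "ycc" already present; 3 new (m, c, c)
  "myymcyy" → prefix "myy" already present; 4 new (m, c, y, y)
  "mcymy" → prefix "mc" already present; 3 new (y, m, y)
  "mmc" → prefix "m" already present; 2 new (m, c)
Total nodes = 10 + 9 + 9 + 3 + 9 + 6 + 2 + 2 + 1 + 1 + 5 + 3 + 4 + 3 + 2 = 69

69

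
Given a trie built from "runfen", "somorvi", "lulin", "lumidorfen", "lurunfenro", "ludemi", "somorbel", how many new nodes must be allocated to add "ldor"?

"l" is already a path in the trie; the remaining "dor" must be added.
Each of the 3 remaining characters creates one node.

3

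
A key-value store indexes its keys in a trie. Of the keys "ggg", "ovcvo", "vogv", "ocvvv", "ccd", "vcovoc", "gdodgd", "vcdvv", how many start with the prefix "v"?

Walk to "v"; the words in its subtree are exactly those with that prefix.
Words under "v": vcdvv, vcovoc, vogv
Count: 3

3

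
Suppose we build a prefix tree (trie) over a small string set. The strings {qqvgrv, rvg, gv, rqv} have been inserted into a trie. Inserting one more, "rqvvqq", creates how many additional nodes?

"rqv" is already a path in the trie; the remaining "vqq" must be added.
So 6 − 3 = 3 new nodes.

3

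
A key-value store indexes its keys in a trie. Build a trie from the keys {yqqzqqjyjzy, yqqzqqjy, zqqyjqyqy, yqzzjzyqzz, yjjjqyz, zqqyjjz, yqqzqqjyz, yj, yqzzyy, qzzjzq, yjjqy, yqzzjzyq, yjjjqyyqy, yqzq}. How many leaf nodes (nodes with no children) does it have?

11

A leaf is a node with no children — equivalently, the end of a word that is not a proper prefix of any other stored word.
Those words: "qzzjzq", "yjjjqyyqy", "yjjjqyz", "yjjqy", "yqqzqqjyjzy", "yqqzqqjyz", "yqzq", "yqzzjzyqzz", "yqzzyy", "zqqyjjz", "zqqyjqyqy"
Leaf count: 11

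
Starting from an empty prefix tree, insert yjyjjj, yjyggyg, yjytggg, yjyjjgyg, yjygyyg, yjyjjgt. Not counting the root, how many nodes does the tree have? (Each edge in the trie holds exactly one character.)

21

For each word, the new-node count is its length minus the longest prefix already in the trie:
  "yjyjjj" → 6 new (y, j, y, j, j, j)
  "yjyggyg" → prefix "yjy" already present; 4 new (g, g, y, g)
  "yjytggg" → prefix "yjy" already present; 4 new (t, g, g, g)
  "yjyjjgyg" → prefix "yjyjj" already present; 3 new (g, y, g)
  "yjygyyg" → prefix "yjyg" already present; 3 new (y, y, g)
  "yjyjjgt" → prefix "yjyjjg" already present; 1 new (t)
Total nodes = 6 + 4 + 4 + 3 + 3 + 1 = 21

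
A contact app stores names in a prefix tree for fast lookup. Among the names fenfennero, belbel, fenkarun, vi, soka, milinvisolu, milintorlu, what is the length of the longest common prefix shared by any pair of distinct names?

Equivalently: take the maximum, over all pairs, of their longest common prefix length.
"milintorlu" and "milinvisolu" agree on "milin" (5 characters) before diverging; nothing deeper is shared.
Longest shared-prefix length: 5

5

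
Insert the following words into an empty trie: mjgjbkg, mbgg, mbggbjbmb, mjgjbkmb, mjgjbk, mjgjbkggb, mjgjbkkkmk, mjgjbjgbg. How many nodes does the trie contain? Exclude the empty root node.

27

Insert word by word; a character creates a node only if that edge doesn't already exist:
  "mjgjbkg" → 7 new (m, j, g, j, b, k, g)
  "mbgg" → prefix "m" already present; 3 new (b, g, g)
  "mbggbjbmb" → prefix "mbgg" already present; 5 new (b, j, b, m, b)
  "mjgjbkmb" → prefix "mjgjbk" already present; 2 new (m, b)
  "mjgjbk" → prefix "mjgjbk" already present; 0 new (none)
  "mjgjbkggb" → prefix "mjgjbkg" already present; 2 new (g, b)
  "mjgjbkkkmk" → prefix "mjgjbk" already present; 4 new (k, k, m, k)
  "mjgjbjgbg" → prefix "mjgjb" already present; 4 new (j, g, b, g)
Total nodes = 7 + 3 + 5 + 2 + 0 + 2 + 4 + 4 = 27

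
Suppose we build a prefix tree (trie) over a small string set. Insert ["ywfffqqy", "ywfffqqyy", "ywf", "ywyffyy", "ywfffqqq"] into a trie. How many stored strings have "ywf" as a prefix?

4

Walk to "ywf"; the words in its subtree are exactly those with that prefix.
Matches: "ywf", "ywfffqqq", "ywfffqqy", "ywfffqqyy"
Count: 4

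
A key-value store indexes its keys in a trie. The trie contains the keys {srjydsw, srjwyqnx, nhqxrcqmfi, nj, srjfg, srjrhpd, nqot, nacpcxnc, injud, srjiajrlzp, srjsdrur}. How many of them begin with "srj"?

Traverse to the node for "srj", then collect every word in that subtree.
Matches: "srjfg", "srjiajrlzp", "srjrhpd", "srjsdrur", "srjwyqnx", "srjydsw"
Count: 6

6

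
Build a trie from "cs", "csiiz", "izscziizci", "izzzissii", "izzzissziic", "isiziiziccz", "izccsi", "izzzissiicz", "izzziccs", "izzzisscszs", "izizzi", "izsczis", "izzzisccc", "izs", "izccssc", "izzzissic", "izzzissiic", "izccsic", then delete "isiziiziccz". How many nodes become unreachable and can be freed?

10

A node on "isiziiziccz"'s path can go only if nothing else ends at it or branches off below it.
The suffix "siziiziccz" (10 nodes) is used only by "isiziiziccz"; the node for "i" still has the child "z", so pruning stops there.
Nodes removed: 10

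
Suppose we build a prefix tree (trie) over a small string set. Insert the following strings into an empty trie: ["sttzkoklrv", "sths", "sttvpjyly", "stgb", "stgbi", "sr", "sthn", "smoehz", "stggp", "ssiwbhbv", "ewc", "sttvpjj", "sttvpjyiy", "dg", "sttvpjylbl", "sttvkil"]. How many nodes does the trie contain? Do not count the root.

Insert word by word; a character creates a node only if that edge doesn't already exist:
  "sttzkoklrv" → 10 new (s, t, t, z, k, o, k, l, r, v)
  "sths" → prefix "st" already present; 2 new (h, s)
  "sttvpjyly" → prefix "stt" already present; 6 new (v, p, j, y, l, y)
  "stgb" → prefix "st" already present; 2 new (g, b)
  "stgbi" → prefix "stgb" already present; 1 new (i)
  "sr" → prefix "s" already present; 1 new (r)
  "sthn" → prefix "sth" already present; 1 new (n)
  "smoehz" → prefix "s" already present; 5 new (m, o, e, h, z)
  "stggp" → prefix "stg" already present; 2 new (g, p)
  "ssiwbhbv" → prefix "s" already present; 7 new (s, i, w, b, h, b, v)
  "ewc" → 3 new (e, w, c)
  "sttvpjj" → prefix "sttvpj" already present; 1 new (j)
  "sttvpjyiy" → prefix "sttvpjy" already present; 2 new (i, y)
  "dg" → 2 new (d, g)
  "sttvpjylbl" → prefix "sttvpjyl" already present; 2 new (b, l)
  "sttvkil" → prefix "sttv" already present; 3 new (k, i, l)
Total nodes = 10 + 2 + 6 + 2 + 1 + 1 + 1 + 5 + 2 + 7 + 3 + 1 + 2 + 2 + 2 + 3 = 50

50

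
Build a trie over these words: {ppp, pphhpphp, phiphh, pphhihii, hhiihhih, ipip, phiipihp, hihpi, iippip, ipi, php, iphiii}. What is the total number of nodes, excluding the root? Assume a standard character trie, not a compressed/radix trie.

Insert word by word; a character creates a node only if that edge doesn't already exist:
  "ppp" → 3 new (p, p, p)
  "pphhpphp" → prefix "pp" already present; 6 new (h, h, p, p, h, p)
  "phiphh" → prefix "p" already present; 5 new (h, i, p, h, h)
  "pphhihii" → prefix "pphh" already present; 4 new (i, h, i, i)
  "hhiihhih" → 8 new (h, h, i, i, h, h, i, h)
  "ipip" → 4 new (i, p, i, p)
  "phiipihp" → prefix "phi" already present; 5 new (i, p, i, h, p)
  "hihpi" → prefix "h" already present; 4 new (i, h, p, i)
  "iippip" → prefix "i" already present; 5 new (i, p, p, i, p)
  "ipi" → prefix "ipi" already present; 0 new (none)
  "php" → prefix "ph" already present; 1 new (p)
  "iphiii" → prefix "ip" already present; 4 new (h, i, i, i)
Total nodes = 3 + 6 + 5 + 4 + 8 + 4 + 5 + 4 + 5 + 0 + 1 + 4 = 49

49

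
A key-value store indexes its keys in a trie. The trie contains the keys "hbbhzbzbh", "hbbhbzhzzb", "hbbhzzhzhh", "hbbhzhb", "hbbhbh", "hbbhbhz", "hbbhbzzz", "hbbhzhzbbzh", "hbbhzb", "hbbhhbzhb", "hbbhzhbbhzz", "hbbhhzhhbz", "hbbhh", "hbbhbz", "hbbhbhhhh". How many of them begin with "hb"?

15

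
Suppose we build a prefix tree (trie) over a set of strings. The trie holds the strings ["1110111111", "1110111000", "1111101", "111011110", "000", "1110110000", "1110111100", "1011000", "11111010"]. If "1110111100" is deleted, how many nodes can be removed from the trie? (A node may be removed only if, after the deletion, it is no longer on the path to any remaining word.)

After clearing the end-marker at "1110111100", prune upward until reaching a node still needed by another word.
The suffix "0" (1 node) is used only by "1110111100"; "111011110" is itself a stored word, so pruning stops there.
Nodes removed: 1

1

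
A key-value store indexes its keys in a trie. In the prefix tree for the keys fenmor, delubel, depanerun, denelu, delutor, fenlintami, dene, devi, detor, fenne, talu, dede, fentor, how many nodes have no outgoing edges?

A leaf is a node with no children — equivalently, the end of a word that is not a proper prefix of any other stored word.
Those words: "dede", "delubel", "delutor", "denelu", "depanerun", "detor", "devi", "fenlintami", "fenmor", "fenne", "fentor", "talu"
Leaf count: 12

12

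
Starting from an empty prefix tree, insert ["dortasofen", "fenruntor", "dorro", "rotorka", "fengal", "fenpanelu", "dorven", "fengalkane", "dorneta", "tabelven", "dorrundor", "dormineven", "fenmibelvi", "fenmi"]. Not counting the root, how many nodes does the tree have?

75

Count nodes per top-level branch (shared prefixes stored once):
  'd'-branch (dormineven, dorneta, dorro, dorrundor, dortasofen, dorven): 31 nodes
  'f'-branch (fengal, fengalkane, fenmi, fenmibelvi, fenpanelu, fenruntor): 29 nodes
  'r'-branch (rotorka): 7 nodes
  't'-branch (tabelven): 8 nodes
Sum: 75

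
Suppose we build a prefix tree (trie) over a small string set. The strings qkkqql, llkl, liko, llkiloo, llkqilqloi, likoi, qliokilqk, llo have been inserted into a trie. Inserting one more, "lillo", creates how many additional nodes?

3

Walking "lillo" from the root, the first 2 characters ("li") follow existing edges; "l" is the first miss.
New nodes needed: |"lillo"| − 2 = 5 − 2 = 3.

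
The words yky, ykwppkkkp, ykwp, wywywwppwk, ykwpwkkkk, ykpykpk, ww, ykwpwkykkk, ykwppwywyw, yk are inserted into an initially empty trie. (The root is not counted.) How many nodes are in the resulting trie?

Count nodes per top-level branch (shared prefixes stored once):
  'w'-branch (ww, wywywwppwk): 11 nodes
  'y'-branch (yk, ykpykpk, ykwp, ykwppkkkp, ykwppwywyw, ykwpwkkkk, ykwpwkykkk, yky): 29 nodes
Sum: 40

40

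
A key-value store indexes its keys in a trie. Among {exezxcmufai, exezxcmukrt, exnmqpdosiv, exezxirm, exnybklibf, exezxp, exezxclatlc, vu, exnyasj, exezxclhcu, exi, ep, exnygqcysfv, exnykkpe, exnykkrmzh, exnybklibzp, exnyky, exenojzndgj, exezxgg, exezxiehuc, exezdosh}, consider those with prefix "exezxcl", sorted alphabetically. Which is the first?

exezxclatlc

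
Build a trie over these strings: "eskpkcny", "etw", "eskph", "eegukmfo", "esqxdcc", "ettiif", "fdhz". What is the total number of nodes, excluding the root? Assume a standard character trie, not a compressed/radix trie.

31

For each word, the new-node count is its length minus the longest prefix already in the trie:
  "eskpkcny" → 8 new (e, s, k, p, k, c, n, y)
  "etw" → prefix "e" already present; 2 new (t, w)
  "eskph" → prefix "eskp" already present; 1 new (h)
  "eegukmfo" → prefix "e" already present; 7 new (e, g, u, k, m, f, o)
  "esqxdcc" → prefix "es" already present; 5 new (q, x, d, c, c)
  "ettiif" → prefix "et" already present; 4 new (t, i, i, f)
  "fdhz" → 4 new (f, d, h, z)
Total nodes = 8 + 2 + 1 + 7 + 5 + 4 + 4 = 31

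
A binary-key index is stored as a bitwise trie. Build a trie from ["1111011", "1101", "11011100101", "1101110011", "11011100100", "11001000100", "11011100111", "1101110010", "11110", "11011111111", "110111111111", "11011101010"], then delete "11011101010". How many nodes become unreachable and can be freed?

4

A node on "11011101010"'s path can go only if nothing else ends at it or branches off below it.
The suffix "1010" (4 nodes) is used only by "11011101010"; the node for "1101110" still has the child "0", so pruning stops there.
Nodes removed: 4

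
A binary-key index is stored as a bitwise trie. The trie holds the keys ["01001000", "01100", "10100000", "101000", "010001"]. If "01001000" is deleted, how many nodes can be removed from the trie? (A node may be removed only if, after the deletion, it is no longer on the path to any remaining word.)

A node on "01001000"'s path can go only if nothing else ends at it or branches off below it.
The suffix "1000" (4 nodes) is used only by "01001000"; the node for "0100" still has the child "0", so pruning stops there.
Nodes removed: 4

4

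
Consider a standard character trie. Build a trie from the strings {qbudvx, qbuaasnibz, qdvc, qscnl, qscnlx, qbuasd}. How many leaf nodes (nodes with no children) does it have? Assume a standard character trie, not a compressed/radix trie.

5

Leaves are exactly the stored words that no other stored word extends.
Those words: "qbuaasnibz", "qbuasd", "qbudvx", "qdvc", "qscnlx"
Leaf count: 5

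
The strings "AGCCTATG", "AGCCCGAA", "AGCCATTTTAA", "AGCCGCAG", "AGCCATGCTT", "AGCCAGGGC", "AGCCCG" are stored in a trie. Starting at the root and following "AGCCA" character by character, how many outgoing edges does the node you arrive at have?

Follow the path "AGCCA" to its node, then look at its outgoing edges.
Distinct next characters after "AGCCA": G, T.
That node has 2 child edges.

2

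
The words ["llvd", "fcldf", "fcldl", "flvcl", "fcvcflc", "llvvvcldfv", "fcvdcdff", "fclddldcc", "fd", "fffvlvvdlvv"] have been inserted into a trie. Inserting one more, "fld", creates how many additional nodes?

The longest prefix of "fld" already in the trie is "fl" (length 2).
Each of the 1 remaining characters creates one node.

1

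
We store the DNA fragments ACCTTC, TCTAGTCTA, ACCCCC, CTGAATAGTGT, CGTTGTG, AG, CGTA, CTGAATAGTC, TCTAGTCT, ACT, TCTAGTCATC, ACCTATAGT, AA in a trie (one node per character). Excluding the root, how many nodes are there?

Count nodes per top-level branch (shared prefixes stored once):
  'A'-branch (AA, ACCCCC, ACCTATAGT, ACCTTC, ACT, AG): 17 nodes
  'C'-branch (CGTA, CGTTGTG, CTGAATAGTC, CTGAATAGTGT): 19 nodes
  'T'-branch (TCTAGTCATC, TCTAGTCT, TCTAGTCTA): 12 nodes
Sum: 48

48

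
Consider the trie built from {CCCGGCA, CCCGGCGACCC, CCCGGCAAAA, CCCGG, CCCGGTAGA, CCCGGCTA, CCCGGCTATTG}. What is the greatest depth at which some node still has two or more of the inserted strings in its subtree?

8

The deepest shared node is where two words last agree before diverging.
"CCCGGCTA" and "CCCGGCTATTG" agree on "CCCGGCTA" (8 characters) before diverging; nothing deeper is shared.
Longest shared-prefix length: 8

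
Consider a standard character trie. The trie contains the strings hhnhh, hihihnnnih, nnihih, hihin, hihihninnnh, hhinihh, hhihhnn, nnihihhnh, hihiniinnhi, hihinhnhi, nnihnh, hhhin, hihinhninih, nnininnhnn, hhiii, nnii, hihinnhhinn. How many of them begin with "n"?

5

Filter for entries beginning with "n":
Matches: "nnihih", "nnihihhnh", "nnihnh", "nnii", "nnininnhnn"
Count: 5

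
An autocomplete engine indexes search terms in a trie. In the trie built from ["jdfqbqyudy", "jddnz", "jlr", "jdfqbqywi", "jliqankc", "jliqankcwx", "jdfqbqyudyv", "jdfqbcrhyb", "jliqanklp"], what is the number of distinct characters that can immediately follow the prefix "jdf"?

1

Walk "jdf" from the root, arriving at one node.
Distinct next characters after "jdf": q.
That node has 1 child edge.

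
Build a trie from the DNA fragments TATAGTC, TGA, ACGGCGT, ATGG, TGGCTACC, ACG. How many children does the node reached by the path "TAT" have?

1

Walk "TAT" from the root, arriving at one node.
Distinct next characters after "TAT": A.
That node has 1 child edge.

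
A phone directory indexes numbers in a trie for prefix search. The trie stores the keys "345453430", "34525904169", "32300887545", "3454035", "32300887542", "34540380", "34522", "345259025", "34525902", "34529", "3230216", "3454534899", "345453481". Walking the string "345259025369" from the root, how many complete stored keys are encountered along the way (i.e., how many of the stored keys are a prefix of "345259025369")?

2

Traverse "345259025369" character by character; count nodes along the way that are marked as word ends.
Prefixes of the query that are stored words: "34525902", "345259025"
Count: 2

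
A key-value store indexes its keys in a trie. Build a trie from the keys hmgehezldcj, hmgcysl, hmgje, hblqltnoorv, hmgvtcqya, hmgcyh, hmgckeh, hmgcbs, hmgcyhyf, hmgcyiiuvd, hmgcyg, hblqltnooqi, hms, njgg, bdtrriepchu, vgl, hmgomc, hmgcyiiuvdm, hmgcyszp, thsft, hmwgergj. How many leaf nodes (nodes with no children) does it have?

19

Leaves are exactly the stored words that no other stored word extends.
Those words: "bdtrriepchu", "hblqltnooqi", "hblqltnoorv", "hmgcbs", "hmgckeh", "hmgcyg", "hmgcyhyf", "hmgcyiiuvdm", "hmgcysl", "hmgcyszp", "hmgehezldcj", "hmgje", "hmgomc", "hmgvtcqya", "hms", "hmwgergj", "njgg", "thsft", "vgl"
Leaf count: 19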